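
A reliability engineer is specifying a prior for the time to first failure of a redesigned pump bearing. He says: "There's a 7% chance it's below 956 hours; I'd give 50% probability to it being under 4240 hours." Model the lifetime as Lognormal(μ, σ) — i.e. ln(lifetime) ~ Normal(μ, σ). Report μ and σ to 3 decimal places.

If T ~ Lognormal(μ,σ) then ln T ~ Normal(μ,σ), so the p-quantile of ln T is μ + z_p·σ.
ln(956) = 6.863 and ln(4240) = 8.352; z_{0.07} = -1.476, z_{0.5} = 0.
σ = (8.352 − 6.863)/(0 − (-1.476)) = 1.009.
μ = 6.863 − (-1.476)·1.009 = 8.352.

μ ≈ 8.352, σ ≈ 1.009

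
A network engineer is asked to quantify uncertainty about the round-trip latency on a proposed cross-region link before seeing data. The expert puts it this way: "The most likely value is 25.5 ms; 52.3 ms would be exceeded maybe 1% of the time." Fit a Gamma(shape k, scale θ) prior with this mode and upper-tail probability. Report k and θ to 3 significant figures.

k ≈ 10.5, θ ≈ 2.69

Gamma(k,θ) with k>1 has mode (k−1)θ, so θ = 25.5/(k−1).
Need P(X < 52.3) = 0.99 with θ tied to k this way. Start at k = 2, θ = 25.5: P(X<52.3) ≈ 0.608.
Too low — raise k to concentrate. Iterating converges to k ≈ 10.5.
Then θ = 25.5/(10.5−1) ≈ 2.69.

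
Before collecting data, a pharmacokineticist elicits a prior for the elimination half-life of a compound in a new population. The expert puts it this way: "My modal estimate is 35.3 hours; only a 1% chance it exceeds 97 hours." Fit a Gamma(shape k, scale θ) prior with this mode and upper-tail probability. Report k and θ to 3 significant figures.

k ≈ 5.5, θ ≈ 7.85

Gamma(k,θ) with k>1 has mode (k−1)θ, so θ = 35.3/(k−1).
Need P(X < 97) = 0.99 with θ tied to k this way. Start at k = 2, θ = 35.3: P(X<97) ≈ 0.760.
Too low — raise k to concentrate. Iterating converges to k ≈ 5.5.
Then θ = 35.3/(5.5−1) ≈ 7.85.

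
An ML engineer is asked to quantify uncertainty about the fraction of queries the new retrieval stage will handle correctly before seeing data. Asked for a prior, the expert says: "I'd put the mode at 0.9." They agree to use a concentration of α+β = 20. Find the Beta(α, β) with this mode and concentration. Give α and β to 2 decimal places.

For α,β > 1 the Beta mode is (α−1)/(α+β−2). With α+β = 20, the mode is (α−1)/18.
Set (α−1)/18 = 0.9 → α = 1 + 0.9·18 = 17.20.
β = 20 − α = 2.80.

α = 17.20, β = 2.80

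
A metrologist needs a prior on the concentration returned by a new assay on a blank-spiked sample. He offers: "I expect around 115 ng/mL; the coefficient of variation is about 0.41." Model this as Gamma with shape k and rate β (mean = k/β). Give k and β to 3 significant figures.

k ≈ 5.95, β ≈ 0.0517

For Gamma(k, rate β): mean = k/β, variance = k/β², so CV = 1/√k.
CV = 0.41, hence k = 1/CV² = 5.95.
Then β = k/mean = 5.95/115 = 0.0517.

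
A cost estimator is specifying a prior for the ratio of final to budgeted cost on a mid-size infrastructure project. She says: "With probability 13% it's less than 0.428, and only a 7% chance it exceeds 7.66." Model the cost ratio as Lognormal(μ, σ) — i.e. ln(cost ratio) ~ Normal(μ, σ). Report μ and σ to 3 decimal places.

If T ~ Lognormal(μ,σ) then ln T ~ Normal(μ,σ), so the p-quantile of ln T is μ + z_p·σ.
ln(0.428) = -0.8486 and ln(7.66) = 2.036; z_{0.13} = -1.126, z_{0.93} = 1.476.
σ = (2.036 − -0.8486)/(1.476 − (-1.126)) = 1.109.
μ = -0.8486 − (-1.126)·1.109 = 0.400.

μ ≈ 0.400, σ ≈ 1.109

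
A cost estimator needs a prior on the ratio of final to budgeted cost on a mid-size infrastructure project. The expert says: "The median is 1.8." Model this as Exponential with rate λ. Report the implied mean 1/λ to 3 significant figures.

Exponential median = ln 2 / λ, so λ = ln 2 / 1.8 = 0.385.
Mean = 1/λ = 2.6.

mean ≈ 2.6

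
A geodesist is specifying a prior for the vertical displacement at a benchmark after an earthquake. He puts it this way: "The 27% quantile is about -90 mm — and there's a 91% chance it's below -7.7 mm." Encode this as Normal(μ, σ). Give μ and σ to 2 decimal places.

μ = -64.18, σ = 42.13

For Normal(μ,σ), the p-quantile is μ + z_p·σ. Here z_{0.27} = -0.6128, z_{0.91} = 1.341.
So -90 = μ − 0.6128σ and -7.7 = μ + 1.341σ.
Subtracting: σ = (-7.7 − -90)/(1.341 − (-0.6128)) = 42.13.
Then μ = -90 − (-0.6128)·42.13 = -64.18.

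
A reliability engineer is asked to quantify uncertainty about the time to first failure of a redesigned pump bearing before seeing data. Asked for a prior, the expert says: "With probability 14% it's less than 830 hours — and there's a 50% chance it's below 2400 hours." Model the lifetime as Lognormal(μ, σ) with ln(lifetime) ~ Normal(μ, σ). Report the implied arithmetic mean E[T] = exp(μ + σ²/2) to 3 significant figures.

If T ~ Lognormal(μ,σ) then ln T ~ Normal(μ,σ), so the p-quantile of ln T is μ + z_p·σ.
ln(830) = 6.721 and ln(2400) = 7.783; z_{0.14} = -1.08, z_{0.5} = 0.
σ = (7.783 − 6.721)/(0 − (-1.08)) = 0.983.
μ = 6.721 − (-1.08)·0.983 = 7.783.
E[T] = exp(μ + σ²/2) = exp(7.783 + 0.4830) = 3890 hours.

E[T] ≈ 3890 hours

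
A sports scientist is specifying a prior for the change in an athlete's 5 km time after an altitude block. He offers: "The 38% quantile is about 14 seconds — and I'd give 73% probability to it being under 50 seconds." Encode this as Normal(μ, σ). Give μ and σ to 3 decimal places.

For Normal(μ,σ), the p-quantile is μ + z_p·σ. Here z_{0.38} = -0.3055, z_{0.73} = 0.6128.
So 14 = μ − 0.3055σ and 50 = μ + 0.6128σ.
Subtracting: σ = (50 − 14)/(0.6128 − (-0.3055)) = 39.203.
Then μ = 14 − (-0.3055)·39.203 = 25.976.

μ = 25.976, σ = 39.203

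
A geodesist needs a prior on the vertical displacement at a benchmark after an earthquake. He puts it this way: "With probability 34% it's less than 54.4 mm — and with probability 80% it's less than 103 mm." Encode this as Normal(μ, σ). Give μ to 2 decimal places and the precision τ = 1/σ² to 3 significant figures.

μ = 70.38, τ = 0.000666

For Normal(μ,σ), the p-quantile is μ + z_p·σ. Here z_{0.34} = -0.4125, z_{0.8} = 0.8416.
So 54.4 = μ − 0.4125σ and 103 = μ + 0.8416σ.
Subtracting: σ = (103 − 54.4)/(0.8416 − (-0.4125)) = 38.75.
Then μ = 54.4 − (-0.4125)·38.75 = 70.38.
Precision τ = 1/σ² = 1/38.75² = 0.000666.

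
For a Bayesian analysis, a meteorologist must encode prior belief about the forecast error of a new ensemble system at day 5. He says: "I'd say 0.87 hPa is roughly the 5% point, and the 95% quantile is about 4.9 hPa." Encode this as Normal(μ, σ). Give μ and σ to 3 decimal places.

μ = 2.885, σ = 1.225

The p-quantile of Normal(μ,σ) is μ + z_p·σ, with z_{0.05} = -1.645 and z_{0.95} = 1.645.
Eliminate σ: μ = (z₂·x₁ − z₁·x₂)/(z₂ − z₁) = (1.645·0.87 − (-1.645)·4.9)/3.29 = 2.885.
Then σ = (x₂ − x₁)/(z₂ − z₁) = (4.9 − 0.87)/3.29 = 1.225.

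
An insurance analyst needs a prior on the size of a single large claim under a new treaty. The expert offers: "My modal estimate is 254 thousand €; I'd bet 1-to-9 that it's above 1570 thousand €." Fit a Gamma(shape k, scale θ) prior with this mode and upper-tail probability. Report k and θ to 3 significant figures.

Gamma(k,θ) with k>1 has mode (k−1)θ, so θ = 254/(k−1).
Need P(X < 1570) = 0.9 with θ tied to k this way. Start at k = 2, θ = 254: P(X<1570) ≈ 0.985.
Too high — lower k to spread out. Iterating converges to k ≈ 1.51.
Then θ = 254/(1.51−1) ≈ 500.

k ≈ 1.51, θ ≈ 500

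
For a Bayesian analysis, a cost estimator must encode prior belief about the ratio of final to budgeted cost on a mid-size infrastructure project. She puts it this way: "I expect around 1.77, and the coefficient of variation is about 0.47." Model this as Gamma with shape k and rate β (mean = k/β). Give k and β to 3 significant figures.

k ≈ 4.53, β ≈ 2.56

For Gamma(k, rate β): mean = k/β, variance = k/β², so CV = 1/√k.
CV = 0.47, hence k = 1/CV² = 4.53.
Then β = k/mean = 4.53/1.77 = 2.56.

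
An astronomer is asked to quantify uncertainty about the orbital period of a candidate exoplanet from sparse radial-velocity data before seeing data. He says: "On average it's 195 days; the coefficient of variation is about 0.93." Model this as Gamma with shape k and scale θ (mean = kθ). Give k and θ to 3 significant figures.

k ≈ 1.16, θ ≈ 169

For Gamma(k, scale θ): mean = kθ, variance = kθ², so CV = 1/√k.
CV = 0.93, hence k = 1/CV² = 1.16.
Then θ = mean/k = 195/1.16 = 169.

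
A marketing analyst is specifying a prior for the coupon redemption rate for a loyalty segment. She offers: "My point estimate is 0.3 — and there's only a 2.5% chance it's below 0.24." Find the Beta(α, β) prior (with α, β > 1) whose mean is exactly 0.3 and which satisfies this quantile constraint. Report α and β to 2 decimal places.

α ≈ 62.88, β ≈ 146.73

With mean 0.3 fixed, write α = 0.3s, β = 0.7s where s = α+β.
Need P(θ < 0.24) = 0.025 under Beta(0.3s, 0.7s). Normal approximation: (q−m)/√(m(1−m)/s) ≈ z_{0.025} = -1.96, so s ≈ 0.3·0.7·(-1.96)²/(0.24−0.3)² = 224.1.
At s = 224.1: P(θ<0.24) ≈ 0.021. Adjusting to match 0.025 gives s ≈ 209.61.
So α = 0.3·209.61 ≈ 62.88, β = 0.7·209.61 ≈ 146.73.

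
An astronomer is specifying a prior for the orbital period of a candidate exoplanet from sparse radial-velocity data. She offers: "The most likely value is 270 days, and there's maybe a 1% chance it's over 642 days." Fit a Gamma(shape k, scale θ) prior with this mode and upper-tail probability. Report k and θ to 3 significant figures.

Gamma(k,θ) with k>1 has mode (k−1)θ, so θ = 270/(k−1).
Need P(X < 642) = 0.99 with θ tied to k this way. Start at k = 2, θ = 270: P(X<642) ≈ 0.687.
Too low — raise k to concentrate. Iterating converges to k ≈ 7.32.
Then θ = 270/(7.32−1) ≈ 42.7.

k ≈ 7.32, θ ≈ 42.7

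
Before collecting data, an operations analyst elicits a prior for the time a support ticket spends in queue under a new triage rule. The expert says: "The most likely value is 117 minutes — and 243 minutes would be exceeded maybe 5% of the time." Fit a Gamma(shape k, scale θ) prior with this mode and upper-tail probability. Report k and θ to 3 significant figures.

k ≈ 6.17, θ ≈ 22.6

Gamma(k,θ) with k>1 has mode (k−1)θ, so θ = 117/(k−1).
Need P(X < 243) = 0.95 with θ tied to k this way. Start at k = 2, θ = 117: P(X<243) ≈ 0.614.
Too low — raise k to concentrate. Iterating converges to k ≈ 6.17.
Then θ = 117/(6.17−1) ≈ 22.6.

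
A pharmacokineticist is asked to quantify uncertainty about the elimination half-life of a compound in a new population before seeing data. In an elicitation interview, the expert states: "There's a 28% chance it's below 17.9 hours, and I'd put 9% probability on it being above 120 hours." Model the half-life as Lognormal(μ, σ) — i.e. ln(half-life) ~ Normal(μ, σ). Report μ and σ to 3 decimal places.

If T ~ Lognormal(μ,σ) then ln T ~ Normal(μ,σ), so the p-quantile of ln T is μ + z_p·σ.
ln(17.9) = 2.885 and ln(120) = 4.787; z_{0.28} = -0.5828, z_{0.91} = 1.341.
σ = (4.787 − 2.885)/(1.341 − (-0.5828)) = 0.989.
μ = 2.885 − (-0.5828)·0.989 = 3.461.

μ ≈ 3.461, σ ≈ 0.989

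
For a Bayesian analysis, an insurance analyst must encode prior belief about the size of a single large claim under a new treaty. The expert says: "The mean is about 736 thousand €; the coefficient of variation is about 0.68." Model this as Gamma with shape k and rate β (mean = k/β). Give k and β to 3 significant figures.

For Gamma(k, rate β): mean = k/β, variance = k/β², so CV = 1/√k.
CV = 0.68, hence k = 1/CV² = 2.16.
Then β = k/mean = 2.16/736 = 0.00294.

k ≈ 2.16, β ≈ 0.00294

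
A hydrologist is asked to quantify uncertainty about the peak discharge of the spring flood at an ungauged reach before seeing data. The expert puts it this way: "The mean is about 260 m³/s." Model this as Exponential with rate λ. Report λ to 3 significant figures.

λ ≈ 0.00385

Exponential mean = 1/λ, so λ = 1/260.0 = 0.00385.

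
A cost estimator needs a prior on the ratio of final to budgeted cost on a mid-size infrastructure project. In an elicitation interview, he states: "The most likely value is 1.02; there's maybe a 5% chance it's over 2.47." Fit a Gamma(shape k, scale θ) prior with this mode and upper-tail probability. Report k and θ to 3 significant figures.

Gamma(k,θ) with k>1 has mode (k−1)θ, so θ = 1.02/(k−1).
Need P(X < 2.47) = 0.95 with θ tied to k this way. Start at k = 2, θ = 1.02: P(X<2.47) ≈ 0.696.
Too low — raise k to concentrate. Iterating converges to k ≈ 4.48.
Then θ = 1.02/(4.48−1) ≈ 0.293.

k ≈ 4.48, θ ≈ 0.293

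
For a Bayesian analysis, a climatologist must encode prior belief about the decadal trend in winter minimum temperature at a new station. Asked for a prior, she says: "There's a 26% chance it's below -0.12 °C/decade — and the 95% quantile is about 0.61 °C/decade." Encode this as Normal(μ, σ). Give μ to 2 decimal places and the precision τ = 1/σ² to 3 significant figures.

μ = 0.09, τ = 9.83

For Normal(μ,σ), the p-quantile is μ + z_p·σ. Here z_{0.26} = -0.6433, z_{0.95} = 1.645.
So -0.12 = μ − 0.6433σ and 0.61 = μ + 1.645σ.
Subtracting: σ = (0.61 − -0.12)/(1.645 − (-0.6433)) = 0.32.
Then μ = -0.12 − (-0.6433)·0.32 = 0.09.
Precision τ = 1/σ² = 1/0.319² = 9.83.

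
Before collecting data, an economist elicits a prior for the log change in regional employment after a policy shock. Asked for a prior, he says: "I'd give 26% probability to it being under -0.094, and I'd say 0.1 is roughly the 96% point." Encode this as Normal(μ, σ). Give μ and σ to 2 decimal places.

μ = -0.04, σ = 0.08

For Normal(μ,σ), the p-quantile is μ + z_p·σ. Here z_{0.26} = -0.6433, z_{0.96} = 1.751.
So -0.094 = μ − 0.6433σ and 0.1 = μ + 1.751σ.
Subtracting: σ = (0.1 − -0.094)/(1.751 − (-0.6433)) = 0.08.
Then μ = -0.094 − (-0.6433)·0.08 = -0.04.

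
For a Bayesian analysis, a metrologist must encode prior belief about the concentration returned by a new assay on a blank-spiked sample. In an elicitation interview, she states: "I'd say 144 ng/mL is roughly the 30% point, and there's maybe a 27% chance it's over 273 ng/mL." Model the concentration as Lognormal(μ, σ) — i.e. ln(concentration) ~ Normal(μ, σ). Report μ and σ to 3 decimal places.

If T ~ Lognormal(μ,σ) then ln T ~ Normal(μ,σ), so the p-quantile of ln T is μ + z_p·σ.
ln(144) = 4.97 and ln(273) = 5.609; z_{0.3} = -0.5244, z_{0.73} = 0.6128.
σ = (5.609 − 4.97)/(0.6128 − (-0.5244)) = 0.562.
μ = 4.97 − (-0.5244)·0.562 = 5.265.

μ ≈ 5.265, σ ≈ 0.562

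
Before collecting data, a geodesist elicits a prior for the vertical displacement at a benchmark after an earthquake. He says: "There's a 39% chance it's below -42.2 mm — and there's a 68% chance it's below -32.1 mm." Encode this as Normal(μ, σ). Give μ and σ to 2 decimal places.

For Normal(μ,σ), the p-quantile is μ + z_p·σ. Here z_{0.39} = -0.2793, z_{0.68} = 0.4677.
So -42.2 = μ − 0.2793σ and -32.1 = μ + 0.4677σ.
Subtracting: σ = (-32.1 − -42.2)/(0.4677 − (-0.2793)) = 13.52.
Then μ = -42.2 − (-0.2793)·13.52 = -38.42.

μ = -38.42, σ = 13.52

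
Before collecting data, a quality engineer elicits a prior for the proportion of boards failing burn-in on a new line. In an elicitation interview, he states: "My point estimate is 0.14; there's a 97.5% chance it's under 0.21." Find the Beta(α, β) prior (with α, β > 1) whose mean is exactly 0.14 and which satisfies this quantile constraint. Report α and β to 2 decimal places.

With mean 0.14 fixed, write α = 0.14s, β = 0.86s where s = α+β.
Need P(θ < 0.21) = 0.975 under Beta(0.14s, 0.86s). Normal approximation: (q−m)/√(m(1−m)/s) ≈ z_{0.975} = 1.96, so s ≈ 0.14·0.86·(1.96)²/(0.21−0.14)² = 94.4.
At s = 94.4: P(θ<0.21) ≈ 0.965. Adjusting to match 0.975 gives s ≈ 111.16.
So α = 0.14·111.16 ≈ 15.56, β = 0.86·111.16 ≈ 95.60.

α ≈ 15.56, β ≈ 95.60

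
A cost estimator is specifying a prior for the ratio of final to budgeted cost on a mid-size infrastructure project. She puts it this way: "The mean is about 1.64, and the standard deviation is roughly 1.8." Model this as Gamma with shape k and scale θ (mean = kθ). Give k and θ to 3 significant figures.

For Gamma(k, scale θ): mean = kθ, variance = kθ², so CV = 1/√k.
CV = SD/mean = 1.8/1.64 = 1.098, hence k = 1/CV² = 0.83.
Then θ = mean/k = 1.64/0.83 = 1.98.

k ≈ 0.83, θ ≈ 1.98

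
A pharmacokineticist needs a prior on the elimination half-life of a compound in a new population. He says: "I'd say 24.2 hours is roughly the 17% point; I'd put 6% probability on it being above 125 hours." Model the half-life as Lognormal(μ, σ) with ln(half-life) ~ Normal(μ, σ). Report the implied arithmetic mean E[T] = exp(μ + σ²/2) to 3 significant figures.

E[T] ≈ 56 hours

If T ~ Lognormal(μ,σ) then ln T ~ Normal(μ,σ), so the p-quantile of ln T is μ + z_p·σ.
ln(24.2) = 3.186 and ln(125) = 4.828; z_{0.17} = -0.9542, z_{0.94} = 1.555.
σ = (4.828 − 3.186)/(1.555 − (-0.9542)) = 0.654.
μ = 3.186 − (-0.9542)·0.654 = 3.811.
E[T] = exp(μ + σ²/2) = exp(3.811 + 0.2141) = 56 hours.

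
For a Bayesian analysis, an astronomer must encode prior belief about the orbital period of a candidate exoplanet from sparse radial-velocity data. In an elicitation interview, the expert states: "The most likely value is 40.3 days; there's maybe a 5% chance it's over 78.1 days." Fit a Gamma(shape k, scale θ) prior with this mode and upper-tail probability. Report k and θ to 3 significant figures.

k ≈ 7.34, θ ≈ 6.35

Gamma(k,θ) with k>1 has mode (k−1)θ, so θ = 40.3/(k−1).
Need P(X < 78.1) = 0.95 with θ tied to k this way. Start at k = 2, θ = 40.3: P(X<78.1) ≈ 0.577.
Too low — raise k to concentrate. Iterating converges to k ≈ 7.34.
Then θ = 40.3/(7.34−1) ≈ 6.35.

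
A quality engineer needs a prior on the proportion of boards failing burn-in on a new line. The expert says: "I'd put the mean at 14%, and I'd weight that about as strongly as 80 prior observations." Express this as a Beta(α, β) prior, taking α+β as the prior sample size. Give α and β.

Under the effective-sample-size interpretation, Beta(α, β) has prior mean α/(α+β) and prior sample size α+β.
So α+β = 80 and α/(α+β) = 0.14, giving α = 0.14·80 = 11.2 and β = 80 − 11.2 = 68.8.

α = 11.2, β = 68.8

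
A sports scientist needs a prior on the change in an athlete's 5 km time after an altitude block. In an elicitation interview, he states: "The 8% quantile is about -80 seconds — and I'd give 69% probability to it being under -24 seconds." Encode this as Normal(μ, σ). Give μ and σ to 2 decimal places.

For Normal(μ,σ), the p-quantile is μ + z_p·σ. Here z_{0.08} = -1.405, z_{0.69} = 0.4959.
So -80 = μ − 1.405σ and -24 = μ + 0.4959σ.
Subtracting: σ = (-24 − -80)/(0.4959 − (-1.405)) = 29.46.
Then μ = -80 − (-1.405)·29.46 = -38.61.

μ = -38.61, σ = 29.46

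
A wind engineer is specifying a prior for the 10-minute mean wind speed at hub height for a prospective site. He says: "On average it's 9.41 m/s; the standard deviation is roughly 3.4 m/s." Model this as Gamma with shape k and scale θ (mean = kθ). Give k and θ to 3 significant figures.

k ≈ 7.66, θ ≈ 1.23

For Gamma(k, scale θ): mean = kθ, variance = kθ², so CV = 1/√k.
CV = SD/mean = 3.4/9.41 = 0.3613, hence k = 1/CV² = 7.66.
Then θ = mean/k = 9.41/7.66 = 1.23.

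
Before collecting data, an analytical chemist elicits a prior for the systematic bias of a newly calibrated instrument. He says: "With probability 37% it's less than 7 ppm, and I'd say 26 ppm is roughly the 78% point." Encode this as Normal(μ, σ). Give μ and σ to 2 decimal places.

μ = 12.71, σ = 17.21

For Normal(μ,σ), the p-quantile is μ + z_p·σ. Here z_{0.37} = -0.3319, z_{0.78} = 0.7722.
So 7 = μ − 0.3319σ and 26 = μ + 0.7722σ.
Subtracting: σ = (26 − 7)/(0.7722 − (-0.3319)) = 17.21.
Then μ = 7 − (-0.3319)·17.21 = 12.71.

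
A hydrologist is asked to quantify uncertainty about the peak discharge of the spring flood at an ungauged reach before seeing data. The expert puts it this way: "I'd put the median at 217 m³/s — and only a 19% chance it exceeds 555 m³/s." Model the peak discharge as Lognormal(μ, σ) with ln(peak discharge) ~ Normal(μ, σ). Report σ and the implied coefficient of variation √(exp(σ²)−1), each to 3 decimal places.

σ ≈ 1.070, CV ≈ 1.463

If T ~ Lognormal(μ,σ) then ln T ~ Normal(μ,σ), so the p-quantile of ln T is μ + z_p·σ.
ln(217) = 5.38 and ln(555) = 6.319; z_{0.5} = 0, z_{0.81} = 0.8779.
σ = (6.319 − 5.38)/(0.8779 − (0)) = 1.070.
μ = 5.38 − (0)·1.070 = 5.380.
CV = √(exp(σ²)−1) = √(exp(1.1442)−1) = 1.463.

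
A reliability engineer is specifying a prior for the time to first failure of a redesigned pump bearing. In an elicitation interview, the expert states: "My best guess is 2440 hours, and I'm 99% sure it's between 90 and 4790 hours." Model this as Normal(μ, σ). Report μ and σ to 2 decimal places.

A symmetric 99% interval runs μ ± z·σ with z = 2.576.
Half-width = 2350, so σ = 2350/2.576 = 912.33.
μ is the stated best guess, 2440.00.

μ = 2440.00, σ = 912.33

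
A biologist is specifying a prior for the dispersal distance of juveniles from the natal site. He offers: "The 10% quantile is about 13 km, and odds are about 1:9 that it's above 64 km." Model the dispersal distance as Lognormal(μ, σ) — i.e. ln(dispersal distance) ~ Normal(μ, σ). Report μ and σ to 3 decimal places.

μ ≈ 3.362, σ ≈ 0.622

If T ~ Lognormal(μ,σ) then ln T ~ Normal(μ,σ), so the p-quantile of ln T is μ + z_p·σ.
ln(13) = 2.565 and ln(64) = 4.159; z_{0.1} = -1.282, z_{0.9} = 1.282.
σ = (4.159 − 2.565)/(1.282 − (-1.282)) = 0.622.
μ = 2.565 − (-1.282)·0.622 = 3.362.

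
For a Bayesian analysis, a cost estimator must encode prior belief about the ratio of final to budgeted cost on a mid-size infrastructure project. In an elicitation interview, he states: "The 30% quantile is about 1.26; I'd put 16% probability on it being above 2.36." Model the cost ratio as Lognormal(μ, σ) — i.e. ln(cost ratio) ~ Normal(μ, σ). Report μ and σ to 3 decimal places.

If T ~ Lognormal(μ,σ) then ln T ~ Normal(μ,σ), so the p-quantile of ln T is μ + z_p·σ.
ln(1.26) = 0.2311 and ln(2.36) = 0.8587; z_{0.3} = -0.5244, z_{0.84} = 0.9945.
σ = (0.8587 − 0.2311)/(0.9945 − (-0.5244)) = 0.413.
μ = 0.2311 − (-0.5244)·0.413 = 0.448.

μ ≈ 0.448, σ ≈ 0.413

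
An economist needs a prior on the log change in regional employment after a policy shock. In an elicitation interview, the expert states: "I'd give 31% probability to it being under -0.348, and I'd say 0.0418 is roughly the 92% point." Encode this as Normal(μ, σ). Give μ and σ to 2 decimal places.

μ = -0.25, σ = 0.21

The p-quantile of Normal(μ,σ) is μ + z_p·σ, with z_{0.31} = -0.4959 and z_{0.92} = 1.405.
Eliminate σ: μ = (z₂·x₁ − z₁·x₂)/(z₂ − z₁) = (1.405·-0.348 − (-0.4959)·0.0418)/1.901 = -0.25.
Then σ = (x₂ − x₁)/(z₂ − z₁) = (0.0418 − -0.348)/1.901 = 0.21.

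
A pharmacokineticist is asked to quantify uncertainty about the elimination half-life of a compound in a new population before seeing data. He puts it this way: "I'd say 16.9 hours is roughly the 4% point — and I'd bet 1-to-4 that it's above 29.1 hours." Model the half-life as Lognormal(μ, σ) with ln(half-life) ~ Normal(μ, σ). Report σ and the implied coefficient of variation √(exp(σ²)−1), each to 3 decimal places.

σ ≈ 0.210, CV ≈ 0.212

If T ~ Lognormal(μ,σ) then ln T ~ Normal(μ,σ), so the p-quantile of ln T is μ + z_p·σ.
ln(16.9) = 2.827 and ln(29.1) = 3.371; z_{0.04} = -1.751, z_{0.8} = 0.8416.
σ = (3.371 − 2.827)/(0.8416 − (-1.751)) = 0.210.
μ = 2.827 − (-1.751)·0.210 = 3.194.
CV = √(exp(σ²)−1) = √(exp(0.0439)−1) = 0.212.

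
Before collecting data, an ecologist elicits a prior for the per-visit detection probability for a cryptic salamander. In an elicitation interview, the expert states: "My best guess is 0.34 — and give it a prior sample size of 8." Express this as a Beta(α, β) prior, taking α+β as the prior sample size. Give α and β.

α = 2.72, β = 5.28

Under the effective-sample-size interpretation, Beta(α, β) has prior mean α/(α+β) and prior sample size α+β.
So α+β = 8 and α/(α+β) = 0.34, giving α = 0.34·8 = 2.72 and β = 8 − 2.72 = 5.28.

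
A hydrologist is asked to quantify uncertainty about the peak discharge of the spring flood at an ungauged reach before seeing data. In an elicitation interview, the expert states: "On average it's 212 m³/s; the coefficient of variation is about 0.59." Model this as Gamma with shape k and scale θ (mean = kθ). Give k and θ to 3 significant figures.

k ≈ 2.87, θ ≈ 73.8

For Gamma(k, scale θ): mean = kθ, variance = kθ², so CV = 1/√k.
CV = 0.59, hence k = 1/CV² = 2.87.
Then θ = mean/k = 212/2.87 = 73.8.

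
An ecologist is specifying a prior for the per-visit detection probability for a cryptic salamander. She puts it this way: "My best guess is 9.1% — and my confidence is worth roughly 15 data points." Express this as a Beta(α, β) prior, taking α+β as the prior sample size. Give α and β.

Under the effective-sample-size interpretation, Beta(α, β) has prior mean α/(α+β) and prior sample size α+β.
So α+β = 15 and α/(α+β) = 0.091, giving α = 0.091·15 = 1.365 and β = 15 − 1.365 = 13.635.

α = 1.365, β = 13.635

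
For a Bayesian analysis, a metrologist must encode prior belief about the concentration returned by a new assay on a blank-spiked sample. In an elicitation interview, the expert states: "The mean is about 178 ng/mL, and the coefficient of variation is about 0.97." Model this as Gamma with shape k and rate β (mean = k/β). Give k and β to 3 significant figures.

k ≈ 1.06, β ≈ 0.00597

For Gamma(k, rate β): mean = k/β, variance = k/β², so CV = 1/√k.
CV = 0.97, hence k = 1/CV² = 1.06.
Then β = k/mean = 1.06/178 = 0.00597.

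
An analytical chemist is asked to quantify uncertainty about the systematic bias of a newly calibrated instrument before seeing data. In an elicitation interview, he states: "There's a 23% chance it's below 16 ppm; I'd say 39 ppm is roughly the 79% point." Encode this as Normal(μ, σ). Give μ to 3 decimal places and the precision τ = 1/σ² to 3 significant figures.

For Normal(μ,σ), the p-quantile is μ + z_p·σ. Here z_{0.23} = -0.7388, z_{0.79} = 0.8064.
So 16 = μ − 0.7388σ and 39 = μ + 0.8064σ.
Subtracting: σ = (39 − 16)/(0.8064 − (-0.7388)) = 14.884.
Then μ = 16 − (-0.7388)·14.884 = 26.997.
Precision τ = 1/σ² = 1/14.88² = 0.00451.

μ = 26.997, τ = 0.00451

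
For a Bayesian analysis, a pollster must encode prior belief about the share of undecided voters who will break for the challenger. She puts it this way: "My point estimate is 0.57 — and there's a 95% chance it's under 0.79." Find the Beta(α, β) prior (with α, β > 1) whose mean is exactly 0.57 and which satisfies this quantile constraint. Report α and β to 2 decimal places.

With mean 0.57 fixed, write α = 0.57s, β = 0.43s where s = α+β.
Need P(θ < 0.79) = 0.95 under Beta(0.57s, 0.43s). Normal approximation: (q−m)/√(m(1−m)/s) ≈ z_{0.95} = 1.64, so s ≈ 0.57·0.43·(1.64)²/(0.79−0.57)² = 13.7.
At s = 13.7: P(θ<0.79) ≈ 0.962. Adjusting to match 0.95 gives s ≈ 11.93.
So α = 0.57·11.93 ≈ 6.80, β = 0.43·11.93 ≈ 5.13.

α ≈ 6.80, β ≈ 5.13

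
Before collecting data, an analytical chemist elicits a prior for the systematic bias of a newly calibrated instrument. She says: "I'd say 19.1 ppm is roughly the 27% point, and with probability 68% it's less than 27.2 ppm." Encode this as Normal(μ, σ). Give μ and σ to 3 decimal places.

The p-quantile of Normal(μ,σ) is μ + z_p·σ, with z_{0.27} = -0.6128 and z_{0.68} = 0.4677.
Eliminate σ: μ = (z₂·x₁ − z₁·x₂)/(z₂ − z₁) = (0.4677·19.1 − (-0.6128)·27.2)/1.081 = 23.694.
Then σ = (x₂ − x₁)/(z₂ − z₁) = (27.2 − 19.1)/1.081 = 7.496.

μ = 23.694, σ = 7.496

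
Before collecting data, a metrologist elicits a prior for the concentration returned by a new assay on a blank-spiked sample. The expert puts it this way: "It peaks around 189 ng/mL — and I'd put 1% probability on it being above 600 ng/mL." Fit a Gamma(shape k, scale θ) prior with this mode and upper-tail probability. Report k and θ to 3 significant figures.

k ≈ 4.33, θ ≈ 56.8

Gamma(k,θ) with k>1 has mode (k−1)θ, so θ = 189/(k−1).
Need P(X < 600) = 0.99 with θ tied to k this way. Start at k = 2, θ = 189: P(X<600) ≈ 0.825.
Too low — raise k to concentrate. Iterating converges to k ≈ 4.33.
Then θ = 189/(4.33−1) ≈ 56.8.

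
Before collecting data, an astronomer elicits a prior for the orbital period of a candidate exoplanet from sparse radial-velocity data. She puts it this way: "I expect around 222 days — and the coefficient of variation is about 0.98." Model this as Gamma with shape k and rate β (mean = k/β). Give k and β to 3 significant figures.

For Gamma(k, rate β): mean = k/β, variance = k/β², so CV = 1/√k.
CV = 0.98, hence k = 1/CV² = 1.04.
Then β = k/mean = 1.04/222 = 0.00469.

k ≈ 1.04, β ≈ 0.00469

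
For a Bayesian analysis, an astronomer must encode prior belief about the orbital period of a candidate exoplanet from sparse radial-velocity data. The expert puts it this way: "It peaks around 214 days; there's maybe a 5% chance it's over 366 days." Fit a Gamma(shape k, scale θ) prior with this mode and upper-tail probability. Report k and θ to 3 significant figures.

Gamma(k,θ) with k>1 has mode (k−1)θ, so θ = 214/(k−1).
Need P(X < 366) = 0.95 with θ tied to k this way. Start at k = 2, θ = 214: P(X<366) ≈ 0.510.
Too low — raise k to concentrate. Iterating converges to k ≈ 10.7.
Then θ = 214/(10.7−1) ≈ 22.1.

k ≈ 10.7, θ ≈ 22.1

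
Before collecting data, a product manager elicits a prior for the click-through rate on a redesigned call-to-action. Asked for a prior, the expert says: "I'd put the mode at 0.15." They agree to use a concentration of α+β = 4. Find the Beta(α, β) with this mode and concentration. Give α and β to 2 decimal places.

α = 1.30, β = 2.70

For α,β > 1 the Beta mode is (α−1)/(α+β−2). With α+β = 4, the mode is (α−1)/2.
Set (α−1)/2 = 0.15 → α = 1 + 0.15·2 = 1.30.
β = 4 − α = 2.70.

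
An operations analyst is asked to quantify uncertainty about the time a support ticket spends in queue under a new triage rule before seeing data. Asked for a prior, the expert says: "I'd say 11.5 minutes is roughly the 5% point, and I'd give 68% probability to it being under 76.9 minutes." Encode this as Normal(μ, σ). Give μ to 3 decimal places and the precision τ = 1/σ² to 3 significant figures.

μ = 62.421, τ = 0.00104

For Normal(μ,σ), the p-quantile is μ + z_p·σ. Here z_{0.05} = -1.645, z_{0.68} = 0.4677.
So 11.5 = μ − 1.645σ and 76.9 = μ + 0.4677σ.
Subtracting: σ = (76.9 − 11.5)/(0.4677 − (-1.645)) = 30.958.
Then μ = 11.5 − (-1.645)·30.958 = 62.421.
Precision τ = 1/σ² = 1/30.96² = 0.00104.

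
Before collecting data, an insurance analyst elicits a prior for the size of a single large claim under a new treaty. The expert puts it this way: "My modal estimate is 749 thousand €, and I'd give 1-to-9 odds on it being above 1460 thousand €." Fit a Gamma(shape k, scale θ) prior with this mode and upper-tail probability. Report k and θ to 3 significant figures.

k ≈ 5.3, θ ≈ 174

Gamma(k,θ) with k>1 has mode (k−1)θ, so θ = 749/(k−1).
Need P(X < 1460) = 0.9 with θ tied to k this way. Start at k = 2, θ = 749: P(X<1460) ≈ 0.580.
Too low — raise k to concentrate. Iterating converges to k ≈ 5.3.
Then θ = 749/(5.3−1) ≈ 174.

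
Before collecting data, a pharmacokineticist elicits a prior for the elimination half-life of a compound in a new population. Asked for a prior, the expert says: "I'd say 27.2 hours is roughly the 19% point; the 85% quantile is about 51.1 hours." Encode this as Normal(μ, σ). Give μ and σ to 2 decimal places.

For Normal(μ,σ), the p-quantile is μ + z_p·σ. Here z_{0.19} = -0.8779, z_{0.85} = 1.036.
So 27.2 = μ − 0.8779σ and 51.1 = μ + 1.036σ.
Subtracting: σ = (51.1 − 27.2)/(1.036 − (-0.8779)) = 12.48.
Then μ = 27.2 − (-0.8779)·12.48 = 38.16.

μ = 38.16, σ = 12.48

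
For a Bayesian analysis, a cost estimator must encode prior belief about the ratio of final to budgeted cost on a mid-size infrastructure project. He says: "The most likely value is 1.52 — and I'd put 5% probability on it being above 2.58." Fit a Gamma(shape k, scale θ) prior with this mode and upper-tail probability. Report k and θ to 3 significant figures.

Gamma(k,θ) with k>1 has mode (k−1)θ, so θ = 1.52/(k−1).
Need P(X < 2.58) = 0.95 with θ tied to k this way. Start at k = 2, θ = 1.52: P(X<2.58) ≈ 0.506.
Too low — raise k to concentrate. Iterating converges to k ≈ 11.
Then θ = 1.52/(11−1) ≈ 0.152.

k ≈ 11, θ ≈ 0.152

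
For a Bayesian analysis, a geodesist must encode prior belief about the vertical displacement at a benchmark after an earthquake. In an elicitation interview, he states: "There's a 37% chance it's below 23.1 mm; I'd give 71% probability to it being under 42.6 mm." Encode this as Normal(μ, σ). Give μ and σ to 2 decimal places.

μ = 30.41, σ = 22.03

For Normal(μ,σ), the p-quantile is μ + z_p·σ. Here z_{0.37} = -0.3319, z_{0.71} = 0.5534.
So 23.1 = μ − 0.3319σ and 42.6 = μ + 0.5534σ.
Subtracting: σ = (42.6 − 23.1)/(0.5534 − (-0.3319)) = 22.03.
Then μ = 23.1 − (-0.3319)·22.03 = 30.41.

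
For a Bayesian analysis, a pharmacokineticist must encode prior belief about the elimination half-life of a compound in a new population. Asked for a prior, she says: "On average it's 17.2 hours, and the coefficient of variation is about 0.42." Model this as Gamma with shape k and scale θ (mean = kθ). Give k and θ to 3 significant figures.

k ≈ 5.67, θ ≈ 3.03

For Gamma(k, scale θ): mean = kθ, variance = kθ², so CV = 1/√k.
CV = 0.42, hence k = 1/CV² = 5.67.
Then θ = mean/k = 17.2/5.67 = 3.03.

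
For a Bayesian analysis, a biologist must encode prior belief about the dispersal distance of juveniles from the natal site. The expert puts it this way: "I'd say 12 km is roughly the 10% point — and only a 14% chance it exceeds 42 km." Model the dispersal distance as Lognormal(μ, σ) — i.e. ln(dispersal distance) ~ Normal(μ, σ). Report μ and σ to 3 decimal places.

μ ≈ 3.165, σ ≈ 0.530

If T ~ Lognormal(μ,σ) then ln T ~ Normal(μ,σ), so the p-quantile of ln T is μ + z_p·σ.
ln(12) = 2.485 and ln(42) = 3.738; z_{0.1} = -1.282, z_{0.86} = 1.08.
σ = (3.738 − 2.485)/(1.08 − (-1.282)) = 0.530.
μ = 2.485 − (-1.282)·0.530 = 3.165.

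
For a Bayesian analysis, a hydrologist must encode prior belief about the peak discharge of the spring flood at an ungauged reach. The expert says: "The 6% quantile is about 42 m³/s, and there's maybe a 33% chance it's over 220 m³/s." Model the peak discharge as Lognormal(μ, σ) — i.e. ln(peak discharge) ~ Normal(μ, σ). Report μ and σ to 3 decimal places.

If T ~ Lognormal(μ,σ) then ln T ~ Normal(μ,σ), so the p-quantile of ln T is μ + z_p·σ.
ln(42) = 3.738 and ln(220) = 5.394; z_{0.06} = -1.555, z_{0.67} = 0.4399.
σ = (5.394 − 3.738)/(0.4399 − (-1.555)) = 0.830.
μ = 3.738 − (-1.555)·0.830 = 5.028.

μ ≈ 5.028, σ ≈ 0.830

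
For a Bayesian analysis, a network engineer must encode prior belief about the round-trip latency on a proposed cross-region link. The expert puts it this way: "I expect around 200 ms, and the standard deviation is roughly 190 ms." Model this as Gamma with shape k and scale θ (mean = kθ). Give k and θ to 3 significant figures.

k ≈ 1.11, θ ≈ 180

For Gamma(k, scale θ): mean = kθ, variance = kθ², so CV = 1/√k.
CV = SD/mean = 190/200 = 0.95, hence k = 1/CV² = 1.11.
Then θ = mean/k = 200/1.11 = 180.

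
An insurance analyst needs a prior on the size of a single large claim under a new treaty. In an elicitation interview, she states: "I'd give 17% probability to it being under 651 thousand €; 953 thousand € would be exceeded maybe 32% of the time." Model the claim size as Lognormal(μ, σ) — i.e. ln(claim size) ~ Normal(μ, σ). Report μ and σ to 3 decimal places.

μ ≈ 6.734, σ ≈ 0.268

If T ~ Lognormal(μ,σ) then ln T ~ Normal(μ,σ), so the p-quantile of ln T is μ + z_p·σ.
ln(651) = 6.479 and ln(953) = 6.86; z_{0.17} = -0.9542, z_{0.68} = 0.4677.
σ = (6.86 − 6.479)/(0.4677 − (-0.9542)) = 0.268.
μ = 6.479 − (-0.9542)·0.268 = 6.734.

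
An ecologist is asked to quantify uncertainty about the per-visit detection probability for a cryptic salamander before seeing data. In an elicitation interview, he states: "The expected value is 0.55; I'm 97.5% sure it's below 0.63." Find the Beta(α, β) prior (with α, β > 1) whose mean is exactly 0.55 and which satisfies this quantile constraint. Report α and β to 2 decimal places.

With mean 0.55 fixed, write α = 0.55s, β = 0.45s where s = α+β.
Need P(θ < 0.63) = 0.975 under Beta(0.55s, 0.45s). Normal approximation: (q−m)/√(m(1−m)/s) ≈ z_{0.975} = 1.96, so s ≈ 0.55·0.45·(1.96)²/(0.63−0.55)² = 148.6.
At s = 148.6: P(θ<0.63) ≈ 0.976. Adjusting to match 0.975 gives s ≈ 144.72.
So α = 0.55·144.72 ≈ 79.59, β = 0.45·144.72 ≈ 65.12.

α ≈ 79.59, β ≈ 65.12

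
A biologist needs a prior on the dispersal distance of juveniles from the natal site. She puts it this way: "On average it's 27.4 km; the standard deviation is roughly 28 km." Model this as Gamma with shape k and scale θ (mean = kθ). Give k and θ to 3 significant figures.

k ≈ 0.958, θ ≈ 28.6

For Gamma(k, scale θ): mean = kθ, variance = kθ², so CV = 1/√k.
CV = SD/mean = 28/27.4 = 1.022, hence k = 1/CV² = 0.958.
Then θ = mean/k = 27.4/0.958 = 28.6.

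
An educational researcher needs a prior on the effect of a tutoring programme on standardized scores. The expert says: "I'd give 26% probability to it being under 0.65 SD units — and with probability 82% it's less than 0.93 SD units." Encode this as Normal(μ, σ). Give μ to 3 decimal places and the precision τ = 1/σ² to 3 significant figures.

μ = 0.766, τ = 31

For Normal(μ,σ), the p-quantile is μ + z_p·σ. Here z_{0.26} = -0.6433, z_{0.82} = 0.9154.
So 0.65 = μ − 0.6433σ and 0.93 = μ + 0.9154σ.
Subtracting: σ = (0.93 − 0.65)/(0.9154 − (-0.6433)) = 0.180.
Then μ = 0.65 − (-0.6433)·0.180 = 0.766.
Precision τ = 1/σ² = 1/0.1796² = 31.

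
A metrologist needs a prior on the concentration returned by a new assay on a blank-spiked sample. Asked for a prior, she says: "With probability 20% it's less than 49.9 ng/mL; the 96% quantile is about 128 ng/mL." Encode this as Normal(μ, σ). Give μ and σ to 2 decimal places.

The p-quantile of Normal(μ,σ) is μ + z_p·σ, with z_{0.2} = -0.8416 and z_{0.96} = 1.751.
Eliminate σ: μ = (z₂·x₁ − z₁·x₂)/(z₂ − z₁) = (1.751·49.9 − (-0.8416)·128)/2.592 = 75.26.
Then σ = (x₂ − x₁)/(z₂ − z₁) = (128 − 49.9)/2.592 = 30.13.

μ = 75.26, σ = 30.13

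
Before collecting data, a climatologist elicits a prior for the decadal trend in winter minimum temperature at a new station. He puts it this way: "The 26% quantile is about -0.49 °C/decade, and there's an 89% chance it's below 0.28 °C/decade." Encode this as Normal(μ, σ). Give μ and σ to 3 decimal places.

For Normal(μ,σ), the p-quantile is μ + z_p·σ. Here z_{0.26} = -0.6433, z_{0.89} = 1.227.
So -0.49 = μ − 0.6433σ and 0.28 = μ + 1.227σ.
Subtracting: σ = (0.28 − -0.49)/(1.227 − (-0.6433)) = 0.412.
Then μ = -0.49 − (-0.6433)·0.412 = -0.225.

μ = -0.225, σ = 0.412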